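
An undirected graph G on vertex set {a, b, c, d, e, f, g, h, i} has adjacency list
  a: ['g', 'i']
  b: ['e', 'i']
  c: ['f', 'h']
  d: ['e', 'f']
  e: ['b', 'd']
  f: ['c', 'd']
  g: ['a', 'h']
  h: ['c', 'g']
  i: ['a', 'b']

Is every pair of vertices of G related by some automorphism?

Every vertex has degree 2 and the graph is connected, so G is the 9-cycle C_9. C_9 has 9 rotations and 9 reflections, so Aut(C_9) ≅ D_9 of order 18. This group acts transitively on the 9 vertices.

Yes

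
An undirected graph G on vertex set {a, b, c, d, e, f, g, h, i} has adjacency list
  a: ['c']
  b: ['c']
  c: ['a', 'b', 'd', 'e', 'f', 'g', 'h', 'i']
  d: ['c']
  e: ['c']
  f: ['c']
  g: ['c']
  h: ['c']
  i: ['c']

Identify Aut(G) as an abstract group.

S_8

Vertex c has degree 8 and every other vertex has degree 1, so G is the star K_{1,8} with centre c. Any automorphism fixes the centre and permutes the 8 leaves freely, so Aut(G) ≅ S_8 of order 8! = 40320.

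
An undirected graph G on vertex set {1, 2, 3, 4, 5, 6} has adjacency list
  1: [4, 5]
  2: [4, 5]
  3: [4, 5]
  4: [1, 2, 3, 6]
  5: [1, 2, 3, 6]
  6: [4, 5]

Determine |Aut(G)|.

48

The vertices split by degree into {4, 5} (degree 4) and {1, 2, 3, 6} (degree 2); every edge runs between the two parts, so G is the complete bipartite graph K_{2,4}. Automorphisms preserve the bipartition setwise (since the parts differ in size) and act as S_4 × S_2 within it; |Aut| = 48.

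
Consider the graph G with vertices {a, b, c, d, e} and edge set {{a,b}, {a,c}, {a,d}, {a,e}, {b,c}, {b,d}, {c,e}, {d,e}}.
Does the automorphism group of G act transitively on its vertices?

Vertex a is the only vertex of degree 4, so every automorphism fixes it; G is not vertex-transitive.

No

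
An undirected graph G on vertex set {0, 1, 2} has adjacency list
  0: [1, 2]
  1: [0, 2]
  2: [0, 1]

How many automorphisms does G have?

All 3 vertices are pairwise adjacent: G = K_3. Any permutation of the 3 vertices preserves K_3, so Aut(K_3) = S_3 of order 3! = 6.

6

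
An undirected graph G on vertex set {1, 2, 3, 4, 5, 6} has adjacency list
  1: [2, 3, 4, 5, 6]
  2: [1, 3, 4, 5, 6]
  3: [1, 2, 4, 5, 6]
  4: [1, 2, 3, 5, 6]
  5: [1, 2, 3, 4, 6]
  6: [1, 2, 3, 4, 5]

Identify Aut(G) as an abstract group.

S_6

All 6 vertices are pairwise adjacent: G = K_6. Every bijection on the vertex set is an automorphism of K_6; hence Aut(K_6) ≅ S_6, order 720.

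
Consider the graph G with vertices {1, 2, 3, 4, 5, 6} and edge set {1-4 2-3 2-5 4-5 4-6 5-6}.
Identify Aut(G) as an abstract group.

1

Degrees alone do not determine every vertex (e.g. 1 and 3 both have degree 1), but their neighbour-degree multisets differ: N(1) has degrees [3] while N(3) has degrees [2]. Repeating this refinement separates all vertices, so the only automorphism is the identity.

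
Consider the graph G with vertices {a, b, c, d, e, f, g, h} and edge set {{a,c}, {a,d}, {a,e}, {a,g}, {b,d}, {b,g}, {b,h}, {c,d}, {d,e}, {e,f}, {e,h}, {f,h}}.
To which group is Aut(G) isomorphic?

The degree sequence is [4, 3, 2, 4, 4, 2, 2, 3]. Checking the degree-preserving permutations of the vertex set shows that none except the identity preserves every edge, so Aut(G) is trivial.

{e}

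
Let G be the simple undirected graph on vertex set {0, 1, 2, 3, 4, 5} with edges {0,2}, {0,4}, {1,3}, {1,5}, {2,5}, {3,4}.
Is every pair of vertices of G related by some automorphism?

Yes

Every vertex has degree 2 and the graph is connected, so G is the 6-cycle C_6. The automorphisms of the 6-cycle are exactly the symmetries of a regular 6-gon: the dihedral group D_6, |D_6| = 12. Under this action every vertex can be carried to every other, so G is vertex-transitive.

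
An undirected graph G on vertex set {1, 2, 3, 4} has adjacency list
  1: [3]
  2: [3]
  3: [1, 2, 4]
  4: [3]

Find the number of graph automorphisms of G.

6

Vertex 3 has degree 3 and every other vertex has degree 1, so G is the star K_{1,3} with centre 3. The 3 leaves are pairwise interchangeable while the centre is fixed, giving Aut(G) = S_3.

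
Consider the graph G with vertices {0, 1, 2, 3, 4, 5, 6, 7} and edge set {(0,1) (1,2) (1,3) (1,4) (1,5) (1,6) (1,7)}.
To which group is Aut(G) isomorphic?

Vertex 1 has degree 7 and every other vertex has degree 1, so G is the star K_{1,7} with centre 1. The 7 leaves are pairwise interchangeable while the centre is fixed, giving Aut(G) = S_7.

the symmetric group on 7 letters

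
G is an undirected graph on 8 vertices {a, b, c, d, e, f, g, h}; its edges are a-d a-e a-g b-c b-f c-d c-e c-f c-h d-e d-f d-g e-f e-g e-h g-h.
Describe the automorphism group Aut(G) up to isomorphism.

the trivial group

The degree sequence is [3, 2, 5, 5, 6, 4, 4, 3]. Checking the degree-preserving permutations of the vertex set shows that none except the identity preserves every edge, so Aut(G) is trivial.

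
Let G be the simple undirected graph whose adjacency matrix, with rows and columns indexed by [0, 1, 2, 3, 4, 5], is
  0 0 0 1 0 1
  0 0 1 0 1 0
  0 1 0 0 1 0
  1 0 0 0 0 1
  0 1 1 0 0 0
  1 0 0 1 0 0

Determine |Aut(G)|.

G has two connected components, {0, 3, 5} and {1, 2, 4}; each is 2-regular, so G = C_3 ⊔ C_3. With two isomorphic components, Aut(G) = Aut(C_3) ≀ S_2 = (D_3 × D_3) ⋊ Z_2: permute each cycle by D_3, then optionally swap the two cycles. Order 2·(2·3)² = 72.

72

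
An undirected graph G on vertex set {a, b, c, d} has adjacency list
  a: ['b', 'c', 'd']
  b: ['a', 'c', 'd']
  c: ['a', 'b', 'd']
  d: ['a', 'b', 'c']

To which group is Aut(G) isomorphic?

Every vertex has degree 3, so G is the complete graph K_4. Every bijection on the vertex set is an automorphism of K_4; hence Aut(K_4) ≅ S_4, order 24.

S_4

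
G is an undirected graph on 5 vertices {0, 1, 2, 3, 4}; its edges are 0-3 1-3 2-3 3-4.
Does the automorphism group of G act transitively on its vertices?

No

Vertex 3 is the only vertex of degree 4, so every automorphism fixes it; G is not vertex-transitive.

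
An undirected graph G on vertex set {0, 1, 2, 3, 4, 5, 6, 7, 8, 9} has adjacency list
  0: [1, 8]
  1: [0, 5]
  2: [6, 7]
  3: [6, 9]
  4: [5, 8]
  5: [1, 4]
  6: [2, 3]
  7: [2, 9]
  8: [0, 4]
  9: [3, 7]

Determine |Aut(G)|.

200

G has two connected components, {2, 3, 6, 7, 9} and {0, 1, 4, 5, 8}; each is 2-regular, so G = C_5 ⊔ C_5. Aut of a disjoint union of two copies of C_5 is the wreath product D_5 ≀ Z_2, of order 2·10² = 200.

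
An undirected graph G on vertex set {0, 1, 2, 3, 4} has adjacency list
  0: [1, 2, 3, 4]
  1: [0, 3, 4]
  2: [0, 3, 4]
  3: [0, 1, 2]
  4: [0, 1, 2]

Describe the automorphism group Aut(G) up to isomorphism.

the dihedral group of order 8

Vertex 0 is the unique vertex of degree 4; the remaining 4 vertices each have degree 3 and induce a cycle, so G is the wheel on 5 vertices with hub 0. With the hub fixed, the remaining symmetry is that of the rim cycle C_4, giving the dihedral group D_4.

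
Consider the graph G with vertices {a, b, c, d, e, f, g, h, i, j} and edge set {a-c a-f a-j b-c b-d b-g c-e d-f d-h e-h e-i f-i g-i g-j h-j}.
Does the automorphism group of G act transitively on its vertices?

G is 3-regular on 10 vertices with no triangles and no 4-cycles (girth 5): this is the Petersen graph. Viewing the Petersen graph as the Kneser graph K(5,2) — vertices are 2-subsets of {1,…,5}, edges join disjoint pairs — its automorphisms are exactly the permutations of the 5-element set, so Aut ≅ S_5 of order 120. This group acts transitively on the 10 vertices.

Yes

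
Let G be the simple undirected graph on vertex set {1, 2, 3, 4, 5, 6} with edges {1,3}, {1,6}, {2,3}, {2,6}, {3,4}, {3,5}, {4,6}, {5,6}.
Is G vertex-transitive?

Automorphisms preserve degree, but G has vertices of degree 2 and vertices of degree 4; no automorphism maps one to the other, so G is not vertex-transitive.

No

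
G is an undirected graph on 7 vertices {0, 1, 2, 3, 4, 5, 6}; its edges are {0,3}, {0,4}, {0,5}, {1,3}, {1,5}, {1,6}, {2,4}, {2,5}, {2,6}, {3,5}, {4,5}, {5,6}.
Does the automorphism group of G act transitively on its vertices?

Vertex 5 is the only vertex of degree 6, so every automorphism fixes it; G is not vertex-transitive.

No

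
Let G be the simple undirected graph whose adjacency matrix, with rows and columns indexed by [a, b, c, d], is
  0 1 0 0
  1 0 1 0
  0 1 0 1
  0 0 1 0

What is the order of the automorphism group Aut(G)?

2

The degree sequence is [1, 2, 2, 1]; the two degree-1 vertices a and d are the ends of a path, so G = P_4. A path has exactly one nontrivial symmetry — reversal — giving Aut(G) of order 2.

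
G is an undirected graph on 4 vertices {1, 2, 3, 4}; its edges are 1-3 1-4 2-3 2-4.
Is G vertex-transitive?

G is 2-regular and bipartite on 2^2 = 4 vertices with girth 4; it is the hypercube graph Q_2. Aut(Q_2) consists of the signed permutations of the 2 coordinate axes: 2! permutations times 2^2 sign flips, so |Aut| = 2^2·2! = 8. Under this action every vertex can be carried to every other, so G is vertex-transitive.

Yes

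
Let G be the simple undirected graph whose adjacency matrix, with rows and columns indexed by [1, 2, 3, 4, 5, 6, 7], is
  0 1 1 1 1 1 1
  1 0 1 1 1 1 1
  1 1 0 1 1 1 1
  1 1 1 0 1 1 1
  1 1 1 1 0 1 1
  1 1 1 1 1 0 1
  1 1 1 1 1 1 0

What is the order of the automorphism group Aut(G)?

5040

Every vertex has degree 6, so G is the complete graph K_7. Any permutation of the 7 vertices preserves K_7, so Aut(K_7) = S_7 of order 7! = 5040.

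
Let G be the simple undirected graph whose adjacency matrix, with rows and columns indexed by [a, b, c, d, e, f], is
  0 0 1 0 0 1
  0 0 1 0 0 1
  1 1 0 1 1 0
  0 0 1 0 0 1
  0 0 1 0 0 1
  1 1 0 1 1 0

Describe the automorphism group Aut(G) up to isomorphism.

The vertices split by degree into {c, f} (degree 4) and {a, b, d, e} (degree 2); every edge runs between the two parts, so G is the complete bipartite graph K_{2,4}. The parts have unequal sizes, so no automorphism swaps them; each part is permuted independently, giving S_4 × S_2 of order 4!·2! = 48.

S_4 × S_2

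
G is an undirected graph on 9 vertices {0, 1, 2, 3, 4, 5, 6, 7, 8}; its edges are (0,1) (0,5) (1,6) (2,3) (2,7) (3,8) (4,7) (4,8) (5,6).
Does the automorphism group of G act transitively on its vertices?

G has two connected components, {2, 3, 4, 7, 8} and {0, 1, 5, 6}; each is 2-regular, so G = C_5 ⊔ C_4. The orbit of 0 under Aut(G) is {0, 1, 5, 6}, which does not contain 2, so G is not vertex-transitive.

No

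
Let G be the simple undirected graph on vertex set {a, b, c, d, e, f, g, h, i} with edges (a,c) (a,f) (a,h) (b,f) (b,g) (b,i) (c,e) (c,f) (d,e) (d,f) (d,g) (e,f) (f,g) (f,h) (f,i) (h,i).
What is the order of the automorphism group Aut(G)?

16

Vertex f is the unique vertex of degree 8; the remaining 8 vertices each have degree 3 and induce a cycle, so G is the wheel on 9 vertices with hub f. Every automorphism fixes the hub and acts on the rim 8-cycle, so Aut(G) ≅ Aut(C_8) = D_8 of order 16.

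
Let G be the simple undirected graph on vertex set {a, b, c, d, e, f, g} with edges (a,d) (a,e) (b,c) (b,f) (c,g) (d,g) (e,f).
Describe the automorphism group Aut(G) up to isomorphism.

the dihedral group of order 14

G is 2-regular and connected on 7 vertices, i.e. the cycle C_7. C_7 has 7 rotations and 7 reflections, so Aut(C_7) ≅ D_7 of order 14.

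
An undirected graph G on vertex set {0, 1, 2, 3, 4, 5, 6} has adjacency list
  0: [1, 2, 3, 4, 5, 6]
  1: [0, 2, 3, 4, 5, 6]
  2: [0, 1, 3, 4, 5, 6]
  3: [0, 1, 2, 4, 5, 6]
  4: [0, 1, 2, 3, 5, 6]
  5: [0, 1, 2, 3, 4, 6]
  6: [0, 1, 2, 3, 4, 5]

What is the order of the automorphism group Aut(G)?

Every vertex has degree 6, so G is the complete graph K_7. Any permutation of the 7 vertices preserves K_7, so Aut(K_7) = S_7 of order 7! = 5040.

5040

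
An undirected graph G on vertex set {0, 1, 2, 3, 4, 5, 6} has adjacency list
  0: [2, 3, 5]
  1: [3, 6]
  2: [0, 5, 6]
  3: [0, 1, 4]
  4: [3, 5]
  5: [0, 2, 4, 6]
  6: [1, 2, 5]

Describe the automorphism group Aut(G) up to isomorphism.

The degree sequence is [3, 2, 3, 3, 2, 4, 3]. Checking the degree-preserving permutations of the vertex set shows that none except the identity preserves every edge, so Aut(G) is trivial.

{e}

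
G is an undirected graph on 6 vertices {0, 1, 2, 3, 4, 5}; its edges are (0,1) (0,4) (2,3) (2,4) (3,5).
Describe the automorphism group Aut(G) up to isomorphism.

Z_2

The degree sequence is [2, 1, 2, 2, 2, 1]; the two degree-1 vertices 1 and 5 are the ends of a path, so G = P_6. A path has exactly one nontrivial symmetry — reversal — giving Aut(G) of order 2.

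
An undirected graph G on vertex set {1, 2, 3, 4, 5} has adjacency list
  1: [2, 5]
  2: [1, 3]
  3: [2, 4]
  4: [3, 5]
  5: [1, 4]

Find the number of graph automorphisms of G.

10

Every vertex has degree 2 and the graph is connected, so G is the 5-cycle C_5. The automorphisms of the 5-cycle are exactly the symmetries of a regular 5-gon: the dihedral group D_5, |D_5| = 10.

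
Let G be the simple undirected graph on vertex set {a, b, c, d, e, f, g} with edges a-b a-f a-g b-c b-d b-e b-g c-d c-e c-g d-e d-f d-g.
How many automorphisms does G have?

The degree sequence is [3, 5, 4, 5, 3, 2, 4]. Checking the degree-preserving permutations of the vertex set shows that none except the identity preserves every edge, so Aut(G) is trivial.

1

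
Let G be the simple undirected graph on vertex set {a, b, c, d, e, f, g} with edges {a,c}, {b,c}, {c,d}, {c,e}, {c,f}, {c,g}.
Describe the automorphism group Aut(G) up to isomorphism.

Vertex c has degree 6 and every other vertex has degree 1, so G is the star K_{1,6} with centre c. The 6 leaves are pairwise interchangeable while the centre is fixed, giving Aut(G) = S_6.

the symmetric group on 6 letters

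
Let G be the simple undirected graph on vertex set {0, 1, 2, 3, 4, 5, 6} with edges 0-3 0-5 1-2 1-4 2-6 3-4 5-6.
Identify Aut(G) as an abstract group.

the dihedral group of order 14

G is 2-regular and connected on 7 vertices, i.e. the cycle C_7. The automorphisms of the 7-cycle are exactly the symmetries of a regular 7-gon: the dihedral group D_7, |D_7| = 14.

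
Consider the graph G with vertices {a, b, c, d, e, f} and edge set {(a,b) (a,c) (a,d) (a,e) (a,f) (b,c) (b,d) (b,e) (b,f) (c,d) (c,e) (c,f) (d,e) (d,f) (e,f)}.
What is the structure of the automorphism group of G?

All 6 vertices are pairwise adjacent: G = K_6. Every bijection on the vertex set is an automorphism of K_6; hence Aut(K_6) ≅ S_6, order 720.

S_6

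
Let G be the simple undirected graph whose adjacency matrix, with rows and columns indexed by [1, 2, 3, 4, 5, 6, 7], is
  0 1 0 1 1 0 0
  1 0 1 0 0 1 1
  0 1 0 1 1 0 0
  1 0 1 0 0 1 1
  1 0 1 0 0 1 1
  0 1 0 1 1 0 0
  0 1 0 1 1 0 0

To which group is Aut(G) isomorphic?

S_3 × S_4

The vertices split by degree into {2, 4, 5} (degree 4) and {1, 3, 6, 7} (degree 3); every edge runs between the two parts, so G is the complete bipartite graph K_{3,4}. The parts have unequal sizes, so no automorphism swaps them; each part is permuted independently, giving S_3 × S_4 of order 3!·4! = 144.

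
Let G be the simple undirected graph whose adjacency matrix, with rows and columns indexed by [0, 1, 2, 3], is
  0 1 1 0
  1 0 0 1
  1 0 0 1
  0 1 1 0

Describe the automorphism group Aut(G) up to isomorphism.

G is 2-regular and bipartite on 2^2 = 4 vertices with girth 4; it is the hypercube graph Q_2. The symmetry group of the 2-cube is the hyperoctahedral group B_2 = Z_2 ≀ S_2, of order 2^2·2! = 8.

the hyperoctahedral group B_2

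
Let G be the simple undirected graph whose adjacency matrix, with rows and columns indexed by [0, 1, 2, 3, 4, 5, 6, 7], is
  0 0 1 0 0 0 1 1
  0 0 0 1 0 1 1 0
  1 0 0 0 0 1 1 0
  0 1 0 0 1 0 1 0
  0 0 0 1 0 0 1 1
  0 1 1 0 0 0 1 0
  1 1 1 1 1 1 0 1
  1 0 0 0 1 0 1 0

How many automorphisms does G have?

Vertex 6 is the unique vertex of degree 7; the remaining 7 vertices each have degree 3 and induce a cycle, so G is the wheel on 8 vertices with hub 6. With the hub fixed, the remaining symmetry is that of the rim cycle C_7, giving the dihedral group D_7.

14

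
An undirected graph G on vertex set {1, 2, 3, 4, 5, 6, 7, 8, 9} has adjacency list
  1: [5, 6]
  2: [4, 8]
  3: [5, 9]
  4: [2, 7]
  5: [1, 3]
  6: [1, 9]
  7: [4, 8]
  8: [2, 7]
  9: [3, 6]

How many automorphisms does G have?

80

G has two connected components, {1, 3, 5, 6, 9} and {2, 4, 7, 8}; each is 2-regular, so G = C_5 ⊔ C_4. The components are non-isomorphic (different sizes), so Aut(G) = Aut(C_5) × Aut(C_4) = D_5 × D_4 of order 10·8 = 80.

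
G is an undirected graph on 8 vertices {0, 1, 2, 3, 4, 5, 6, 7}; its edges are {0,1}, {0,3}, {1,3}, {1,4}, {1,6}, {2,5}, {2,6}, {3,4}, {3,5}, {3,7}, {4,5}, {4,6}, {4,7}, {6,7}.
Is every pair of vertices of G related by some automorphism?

No

Automorphisms preserve degree, but G has vertices of degree 2 and vertices of degree 5; no automorphism maps one to the other, so G is not vertex-transitive.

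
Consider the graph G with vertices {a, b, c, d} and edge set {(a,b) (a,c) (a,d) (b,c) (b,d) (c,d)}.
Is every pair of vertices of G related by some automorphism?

Yes

Every vertex has degree 3, so G is the complete graph K_4. Every bijection on the vertex set is an automorphism of K_4; hence Aut(K_4) ≅ S_4, order 24. This group acts transitively on the 4 vertices.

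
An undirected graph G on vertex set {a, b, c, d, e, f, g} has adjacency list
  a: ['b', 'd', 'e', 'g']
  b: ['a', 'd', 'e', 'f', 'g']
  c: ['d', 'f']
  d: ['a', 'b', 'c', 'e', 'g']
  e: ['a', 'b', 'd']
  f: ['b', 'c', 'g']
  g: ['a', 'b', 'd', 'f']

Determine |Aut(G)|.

The degree sequence is [4, 5, 2, 5, 3, 3, 4]. Checking the degree-preserving permutations of the vertex set shows that none except the identity preserves every edge, so Aut(G) is trivial.

1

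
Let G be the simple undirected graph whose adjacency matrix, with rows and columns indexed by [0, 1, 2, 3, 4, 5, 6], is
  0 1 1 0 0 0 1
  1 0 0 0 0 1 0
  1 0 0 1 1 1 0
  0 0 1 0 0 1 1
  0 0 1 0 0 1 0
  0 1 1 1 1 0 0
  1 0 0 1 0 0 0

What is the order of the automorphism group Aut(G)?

1

Degrees alone do not determine every vertex (e.g. 0 and 3 both have degree 3), but their neighbour-degree multisets differ: N(0) has degrees [2, 2, 4] while N(3) has degrees [2, 4, 4]. Repeating this refinement separates all vertices, so the only automorphism is the identity.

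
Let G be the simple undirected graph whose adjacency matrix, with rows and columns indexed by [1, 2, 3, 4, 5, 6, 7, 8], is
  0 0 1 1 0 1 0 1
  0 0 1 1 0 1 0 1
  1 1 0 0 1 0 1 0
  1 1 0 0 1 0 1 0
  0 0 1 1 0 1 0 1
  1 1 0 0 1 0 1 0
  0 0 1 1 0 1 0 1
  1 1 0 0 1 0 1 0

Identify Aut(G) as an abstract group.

S_4 ≀ Z_2

G is 4-regular and bipartite with parts {3, 4, 6, 8} and {1, 2, 5, 7} (each part is independent and every cross-pair is an edge), so G = K_{4,4}. Each part can be permuted independently (S_4 × S_4) and the two equal-size parts can also be swapped, giving (S_4 × S_4) ⋊ Z_2 of order 2·(4!)² = 1152.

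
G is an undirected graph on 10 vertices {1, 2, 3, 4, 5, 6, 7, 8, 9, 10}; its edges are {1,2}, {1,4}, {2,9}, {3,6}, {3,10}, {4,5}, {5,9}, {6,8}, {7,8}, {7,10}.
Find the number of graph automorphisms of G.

200

G has two connected components, {1, 2, 4, 5, 9} and {3, 6, 7, 8, 10}; each is 2-regular, so G = C_5 ⊔ C_5. With two isomorphic components, Aut(G) = Aut(C_5) ≀ S_2 = (D_5 × D_5) ⋊ Z_2: permute each cycle by D_5, then optionally swap the two cycles. Order 2·(2·5)² = 200.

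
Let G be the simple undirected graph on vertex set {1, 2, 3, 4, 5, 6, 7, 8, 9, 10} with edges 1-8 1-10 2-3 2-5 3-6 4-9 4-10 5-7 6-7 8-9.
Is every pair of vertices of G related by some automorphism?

G has two connected components, {2, 3, 5, 6, 7} and {1, 4, 8, 9, 10}; each is 2-regular, so G = C_5 ⊔ C_5. Aut of a disjoint union of two copies of C_5 is the wreath product D_5 ≀ Z_2, of order 2·10² = 200. Under this action every vertex can be carried to every other, so G is vertex-transitive.

Yes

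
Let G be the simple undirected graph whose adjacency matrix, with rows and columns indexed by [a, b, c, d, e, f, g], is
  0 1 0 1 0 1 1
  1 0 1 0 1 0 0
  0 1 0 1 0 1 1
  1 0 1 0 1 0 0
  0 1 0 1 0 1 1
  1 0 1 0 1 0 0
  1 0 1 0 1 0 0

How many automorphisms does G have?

144

The vertices split by degree into {a, c, e} (degree 4) and {b, d, f, g} (degree 3); every edge runs between the two parts, so G is the complete bipartite graph K_{3,4}. The parts have unequal sizes, so no automorphism swaps them; each part is permuted independently, giving S_3 × S_4 of order 3!·4! = 144.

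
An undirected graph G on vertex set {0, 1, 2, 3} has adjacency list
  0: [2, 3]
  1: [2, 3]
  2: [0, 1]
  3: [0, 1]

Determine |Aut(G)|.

Every vertex has degree 2 and the graph is connected, so G is the 4-cycle C_4. The automorphisms of the 4-cycle are exactly the symmetries of a regular 4-gon: the dihedral group D_4, |D_4| = 8.

8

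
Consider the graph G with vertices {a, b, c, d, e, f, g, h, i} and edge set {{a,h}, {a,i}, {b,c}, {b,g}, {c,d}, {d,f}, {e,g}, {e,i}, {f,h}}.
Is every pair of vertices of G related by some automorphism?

Yes

G is 2-regular and connected on 9 vertices, i.e. the cycle C_9. The automorphisms of the 9-cycle are exactly the symmetries of a regular 9-gon: the dihedral group D_9, |D_9| = 18. Under this action every vertex can be carried to every other, so G is vertex-transitive.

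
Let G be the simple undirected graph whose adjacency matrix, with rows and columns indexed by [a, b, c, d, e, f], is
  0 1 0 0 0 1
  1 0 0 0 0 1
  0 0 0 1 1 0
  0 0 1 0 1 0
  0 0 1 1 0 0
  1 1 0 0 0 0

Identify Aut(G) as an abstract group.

(D_3 × D_3) ⋊ Z_2

G has two connected components, {a, b, f} and {c, d, e}; each is 2-regular, so G = C_3 ⊔ C_3. With two isomorphic components, Aut(G) = Aut(C_3) ≀ S_2 = (D_3 × D_3) ⋊ Z_2: permute each cycle by D_3, then optionally swap the two cycles. Order 2·(2·3)² = 72.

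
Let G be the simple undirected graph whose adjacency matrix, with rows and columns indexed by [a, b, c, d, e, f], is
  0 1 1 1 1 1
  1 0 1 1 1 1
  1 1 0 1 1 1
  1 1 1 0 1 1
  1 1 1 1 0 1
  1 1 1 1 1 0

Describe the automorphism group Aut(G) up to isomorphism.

S_6

Every vertex has degree 5, so G is the complete graph K_6. Every bijection on the vertex set is an automorphism of K_6; hence Aut(K_6) ≅ S_6, order 720.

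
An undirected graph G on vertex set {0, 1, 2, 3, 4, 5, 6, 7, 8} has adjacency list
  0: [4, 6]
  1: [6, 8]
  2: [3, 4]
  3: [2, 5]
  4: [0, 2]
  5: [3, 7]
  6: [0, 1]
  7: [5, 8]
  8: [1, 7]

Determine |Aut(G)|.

18

G is 2-regular and connected on 9 vertices, i.e. the cycle C_9. The automorphisms of the 9-cycle are exactly the symmetries of a regular 9-gon: the dihedral group D_9, |D_9| = 18.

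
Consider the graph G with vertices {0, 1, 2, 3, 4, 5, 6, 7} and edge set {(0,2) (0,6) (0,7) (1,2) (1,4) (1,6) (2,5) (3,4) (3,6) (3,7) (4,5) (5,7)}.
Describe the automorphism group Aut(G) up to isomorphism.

G is 3-regular and bipartite on 2^3 = 8 vertices with girth 4; it is the hypercube graph Q_3. Aut(Q_3) consists of the signed permutations of the 3 coordinate axes: 3! permutations times 2^3 sign flips, so |Aut| = 2^3·3! = 48.

the hyperoctahedral group B_3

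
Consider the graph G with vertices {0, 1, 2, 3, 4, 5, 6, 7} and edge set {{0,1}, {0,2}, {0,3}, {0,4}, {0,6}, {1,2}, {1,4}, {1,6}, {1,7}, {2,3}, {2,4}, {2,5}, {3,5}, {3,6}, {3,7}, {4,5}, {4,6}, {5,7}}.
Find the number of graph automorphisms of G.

1

The degree sequence is [5, 5, 5, 5, 5, 4, 4, 3]. Checking the degree-preserving permutations of the vertex set shows that none except the identity preserves every edge, so Aut(G) is trivial.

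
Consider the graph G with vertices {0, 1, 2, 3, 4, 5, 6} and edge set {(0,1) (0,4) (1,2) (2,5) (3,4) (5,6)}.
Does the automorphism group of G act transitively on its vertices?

Automorphisms preserve degree, but G has vertices of degree 1 and vertices of degree 2; no automorphism maps one to the other, so G is not vertex-transitive.

No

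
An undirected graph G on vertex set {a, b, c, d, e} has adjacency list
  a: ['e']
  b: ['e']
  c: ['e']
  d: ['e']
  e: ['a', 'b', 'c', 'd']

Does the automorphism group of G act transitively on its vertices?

No

Vertex e is the only vertex of degree 4, so every automorphism fixes it; G is not vertex-transitive.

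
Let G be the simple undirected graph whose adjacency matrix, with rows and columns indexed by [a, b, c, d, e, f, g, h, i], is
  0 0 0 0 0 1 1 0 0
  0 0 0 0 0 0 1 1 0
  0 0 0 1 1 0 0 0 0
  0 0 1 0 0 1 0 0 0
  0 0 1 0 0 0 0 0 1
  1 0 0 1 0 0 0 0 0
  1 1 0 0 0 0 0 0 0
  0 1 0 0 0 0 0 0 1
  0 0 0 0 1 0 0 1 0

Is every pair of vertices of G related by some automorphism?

Yes

G is 2-regular and connected on 9 vertices, i.e. the cycle C_9. The automorphisms of the 9-cycle are exactly the symmetries of a regular 9-gon: the dihedral group D_9, |D_9| = 18. Under this action every vertex can be carried to every other, so G is vertex-transitive.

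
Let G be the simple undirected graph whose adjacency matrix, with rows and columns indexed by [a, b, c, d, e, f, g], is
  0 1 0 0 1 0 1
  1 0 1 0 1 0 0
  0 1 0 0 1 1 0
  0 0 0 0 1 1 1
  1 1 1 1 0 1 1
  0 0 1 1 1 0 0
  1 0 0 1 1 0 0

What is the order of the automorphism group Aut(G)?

12

Vertex e is the unique vertex of degree 6; the remaining 6 vertices each have degree 3 and induce a cycle, so G is the wheel on 7 vertices with hub e. With the hub fixed, the remaining symmetry is that of the rim cycle C_6, giving the dihedral group D_6.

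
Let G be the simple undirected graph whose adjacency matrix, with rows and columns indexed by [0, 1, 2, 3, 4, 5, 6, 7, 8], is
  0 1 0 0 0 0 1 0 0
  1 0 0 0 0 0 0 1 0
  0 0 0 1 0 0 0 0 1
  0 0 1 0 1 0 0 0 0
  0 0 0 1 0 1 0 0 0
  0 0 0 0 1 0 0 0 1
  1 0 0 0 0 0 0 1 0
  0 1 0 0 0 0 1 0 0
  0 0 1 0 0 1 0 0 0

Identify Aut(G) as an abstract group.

D_4 × D_5

G has two connected components, {2, 3, 4, 5, 8} and {0, 1, 6, 7}; each is 2-regular, so G = C_5 ⊔ C_4. No automorphism exchanges components of different sizes, hence Aut(G) is the direct product D_4 × D_5, order 80.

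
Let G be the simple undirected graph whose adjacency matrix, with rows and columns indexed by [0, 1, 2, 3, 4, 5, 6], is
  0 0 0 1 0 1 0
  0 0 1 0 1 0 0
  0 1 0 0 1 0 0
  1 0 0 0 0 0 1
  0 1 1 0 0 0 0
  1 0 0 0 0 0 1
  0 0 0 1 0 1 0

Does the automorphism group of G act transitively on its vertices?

G has two connected components, {0, 3, 5, 6} and {1, 2, 4}; each is 2-regular, so G = C_4 ⊔ C_3. The orbit of 0 under Aut(G) is {0, 3, 5, 6}, which does not contain 1, so G is not vertex-transitive.

No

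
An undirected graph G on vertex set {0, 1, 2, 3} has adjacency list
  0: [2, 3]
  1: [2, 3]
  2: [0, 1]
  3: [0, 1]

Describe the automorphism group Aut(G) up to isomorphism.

the dihedral group of order 8

G is 2-regular and bipartite on 2^2 = 4 vertices with girth 4; it is the hypercube graph Q_2. The symmetry group of the 2-cube is the hyperoctahedral group B_2 = Z_2 ≀ S_2, of order 2^2·2! = 8.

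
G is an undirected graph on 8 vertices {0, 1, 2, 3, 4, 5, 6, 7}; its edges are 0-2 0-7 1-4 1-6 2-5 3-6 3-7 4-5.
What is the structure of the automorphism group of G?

the dihedral group of order 16

Every vertex has degree 2 and the graph is connected, so G is the 8-cycle C_8. The automorphisms of the 8-cycle are exactly the symmetries of a regular 8-gon: the dihedral group D_8, |D_8| = 16.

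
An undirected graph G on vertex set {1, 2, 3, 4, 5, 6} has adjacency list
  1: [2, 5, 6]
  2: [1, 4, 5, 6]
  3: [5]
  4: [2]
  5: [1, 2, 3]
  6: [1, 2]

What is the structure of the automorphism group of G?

1

Degrees alone do not determine every vertex (e.g. 1 and 5 both have degree 3), but their neighbour-degree multisets differ: N(1) has degrees [2, 3, 4] while N(5) has degrees [1, 3, 4]. Repeating this refinement separates all vertices, so the only automorphism is the identity.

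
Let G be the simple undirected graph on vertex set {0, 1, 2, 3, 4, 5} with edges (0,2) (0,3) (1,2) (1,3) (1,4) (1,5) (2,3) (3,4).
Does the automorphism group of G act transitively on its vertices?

No

Vertex 2 is the only vertex of degree 3, so every automorphism fixes it; G is not vertex-transitive.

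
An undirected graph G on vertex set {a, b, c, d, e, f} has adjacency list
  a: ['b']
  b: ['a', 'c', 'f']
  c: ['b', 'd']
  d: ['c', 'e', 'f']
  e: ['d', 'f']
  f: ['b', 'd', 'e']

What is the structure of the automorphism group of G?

{e}

The degree sequence is [1, 3, 2, 3, 2, 3]. Checking the degree-preserving permutations of the vertex set shows that none except the identity preserves every edge, so Aut(G) is trivial.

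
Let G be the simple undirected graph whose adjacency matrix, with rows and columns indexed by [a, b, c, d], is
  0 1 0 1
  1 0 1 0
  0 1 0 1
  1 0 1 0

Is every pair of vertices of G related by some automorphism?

G is 2-regular and bipartite on 2^2 = 4 vertices with girth 4; it is the hypercube graph Q_2. The symmetry group of the 2-cube is the hyperoctahedral group B_2 = Z_2 ≀ S_2, of order 2^2·2! = 8. Under this action every vertex can be carried to every other, so G is vertex-transitive.

Yes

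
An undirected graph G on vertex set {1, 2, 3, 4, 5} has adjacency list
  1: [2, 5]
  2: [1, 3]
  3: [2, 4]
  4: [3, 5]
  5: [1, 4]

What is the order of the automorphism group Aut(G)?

Every vertex has degree 2 and the graph is connected, so G is the 5-cycle C_5. The automorphisms of the 5-cycle are exactly the symmetries of a regular 5-gon: the dihedral group D_5, |D_5| = 10.

10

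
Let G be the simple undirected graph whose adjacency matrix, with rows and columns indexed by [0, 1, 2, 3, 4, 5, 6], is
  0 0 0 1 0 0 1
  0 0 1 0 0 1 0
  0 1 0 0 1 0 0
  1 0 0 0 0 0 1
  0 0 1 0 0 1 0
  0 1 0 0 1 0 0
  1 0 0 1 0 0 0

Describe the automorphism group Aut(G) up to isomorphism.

G has two connected components, {1, 2, 4, 5} and {0, 3, 6}; each is 2-regular, so G = C_4 ⊔ C_3. No automorphism exchanges components of different sizes, hence Aut(G) is the direct product D_3 × D_4, order 48.

D_3 × D_4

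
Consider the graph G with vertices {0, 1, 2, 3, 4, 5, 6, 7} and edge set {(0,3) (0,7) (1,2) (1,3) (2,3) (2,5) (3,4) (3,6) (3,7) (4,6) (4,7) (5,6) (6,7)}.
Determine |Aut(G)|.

1

The degree sequence is [2, 2, 3, 6, 3, 2, 4, 4]. Checking the degree-preserving permutations of the vertex set shows that none except the identity preserves every edge, so Aut(G) is trivial.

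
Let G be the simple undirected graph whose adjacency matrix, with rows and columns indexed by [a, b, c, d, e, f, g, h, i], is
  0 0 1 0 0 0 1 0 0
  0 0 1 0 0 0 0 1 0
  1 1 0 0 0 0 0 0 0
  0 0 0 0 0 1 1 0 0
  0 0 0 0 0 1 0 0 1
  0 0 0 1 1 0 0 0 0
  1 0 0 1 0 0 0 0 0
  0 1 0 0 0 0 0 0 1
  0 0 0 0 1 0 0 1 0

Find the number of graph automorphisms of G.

18

G is 2-regular and connected on 9 vertices, i.e. the cycle C_9. C_9 has 9 rotations and 9 reflections, so Aut(C_9) ≅ D_9 of order 18.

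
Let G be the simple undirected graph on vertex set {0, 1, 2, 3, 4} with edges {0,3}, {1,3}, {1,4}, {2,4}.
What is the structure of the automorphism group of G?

The degree sequence is [1, 2, 1, 2, 2]; the two degree-1 vertices 0 and 2 are the ends of a path, so G = P_5. The only nontrivial automorphism of a path is the end-to-end reflection, so Aut(G) ≅ Z_2.

Z_2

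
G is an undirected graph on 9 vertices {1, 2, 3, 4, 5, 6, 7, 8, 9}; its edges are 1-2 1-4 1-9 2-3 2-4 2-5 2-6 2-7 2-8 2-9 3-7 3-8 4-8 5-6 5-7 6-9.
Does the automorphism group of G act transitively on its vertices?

No

Vertex 2 is the only vertex of degree 8, so every automorphism fixes it; G is not vertex-transitive.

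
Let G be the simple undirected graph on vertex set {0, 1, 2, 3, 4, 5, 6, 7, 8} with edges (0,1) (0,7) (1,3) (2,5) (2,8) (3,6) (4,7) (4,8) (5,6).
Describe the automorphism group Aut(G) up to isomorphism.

Every vertex has degree 2 and the graph is connected, so G is the 9-cycle C_9. C_9 has 9 rotations and 9 reflections, so Aut(C_9) ≅ D_9 of order 18.

the dihedral group of order 18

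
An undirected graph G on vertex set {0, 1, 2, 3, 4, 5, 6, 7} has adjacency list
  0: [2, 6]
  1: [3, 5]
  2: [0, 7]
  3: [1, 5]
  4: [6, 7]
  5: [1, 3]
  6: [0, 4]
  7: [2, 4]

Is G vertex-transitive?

G has two connected components, {0, 2, 4, 6, 7} and {1, 3, 5}; each is 2-regular, so G = C_5 ⊔ C_3. The orbit of 0 under Aut(G) is {0, 2, 4, 6, 7}, which does not contain 1, so G is not vertex-transitive.

No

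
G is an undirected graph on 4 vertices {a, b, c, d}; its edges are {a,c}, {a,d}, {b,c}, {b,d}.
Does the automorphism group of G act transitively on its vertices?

Yes

G is 2-regular and bipartite on 2^2 = 4 vertices with girth 4; it is the hypercube graph Q_2. The symmetry group of the 2-cube is the hyperoctahedral group B_2 = Z_2 ≀ S_2, of order 2^2·2! = 8. This group acts transitively on the 4 vertices.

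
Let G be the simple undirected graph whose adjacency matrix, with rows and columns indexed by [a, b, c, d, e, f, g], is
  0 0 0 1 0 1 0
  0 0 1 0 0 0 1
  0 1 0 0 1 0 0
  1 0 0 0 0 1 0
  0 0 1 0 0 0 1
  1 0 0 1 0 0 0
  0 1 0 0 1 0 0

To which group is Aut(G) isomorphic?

G has two connected components, {b, c, e, g} and {a, d, f}; each is 2-regular, so G = C_4 ⊔ C_3. No automorphism exchanges components of different sizes, hence Aut(G) is the direct product D_4 × D_3, order 48.

D_4 × D_3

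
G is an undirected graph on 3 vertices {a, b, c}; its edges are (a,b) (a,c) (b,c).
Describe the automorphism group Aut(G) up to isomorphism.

the symmetric group on 3 letters

Every vertex has degree 2, so G is the complete graph K_3. Every bijection on the vertex set is an automorphism of K_3; hence Aut(K_3) ≅ S_3, order 6.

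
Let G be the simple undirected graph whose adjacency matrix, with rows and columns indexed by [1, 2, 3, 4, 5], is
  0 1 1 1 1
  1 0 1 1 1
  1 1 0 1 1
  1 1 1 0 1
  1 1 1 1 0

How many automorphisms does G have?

120

All 5 vertices are pairwise adjacent: G = K_5. Any permutation of the 5 vertices preserves K_5, so Aut(K_5) = S_5 of order 5! = 120.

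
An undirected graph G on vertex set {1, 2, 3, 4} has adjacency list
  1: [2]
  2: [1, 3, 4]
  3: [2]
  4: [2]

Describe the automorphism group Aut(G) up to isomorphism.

Vertex 2 has degree 3 and every other vertex has degree 1, so G is the star K_{1,3} with centre 2. The 3 leaves are pairwise interchangeable while the centre is fixed, giving Aut(G) = S_3.

the symmetric group on 3 letters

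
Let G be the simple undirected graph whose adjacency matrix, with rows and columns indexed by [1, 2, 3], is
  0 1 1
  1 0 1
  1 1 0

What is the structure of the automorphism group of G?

the symmetric group on 3 letters

All 3 vertices are pairwise adjacent: G = K_3. Every bijection on the vertex set is an automorphism of K_3; hence Aut(K_3) ≅ S_3, order 6.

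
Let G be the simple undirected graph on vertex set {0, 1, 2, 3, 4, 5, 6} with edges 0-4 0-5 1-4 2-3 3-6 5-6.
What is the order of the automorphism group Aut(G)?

The degree sequence is [2, 1, 1, 2, 2, 2, 2]; the two degree-1 vertices 1 and 2 are the ends of a path, so G = P_7. The only nontrivial automorphism of a path is the end-to-end reflection, so Aut(G) ≅ Z_2.

2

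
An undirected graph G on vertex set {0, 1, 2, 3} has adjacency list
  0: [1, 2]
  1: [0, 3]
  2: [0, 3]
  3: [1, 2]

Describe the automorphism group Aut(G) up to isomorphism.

G is 2-regular and connected on 4 vertices, i.e. the cycle C_4. C_4 has 4 rotations and 4 reflections, so Aut(C_4) ≅ D_4 of order 8.

D_4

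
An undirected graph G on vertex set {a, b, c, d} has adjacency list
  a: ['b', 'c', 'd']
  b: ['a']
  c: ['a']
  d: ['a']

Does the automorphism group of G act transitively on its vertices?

No

Vertex a is the only vertex of degree 3, so every automorphism fixes it; G is not vertex-transitive.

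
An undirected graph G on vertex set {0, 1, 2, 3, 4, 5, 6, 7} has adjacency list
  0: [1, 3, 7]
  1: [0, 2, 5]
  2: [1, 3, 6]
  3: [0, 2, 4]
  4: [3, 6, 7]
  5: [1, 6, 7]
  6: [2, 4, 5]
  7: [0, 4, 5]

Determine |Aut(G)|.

G is 3-regular and bipartite on 2^3 = 8 vertices with girth 4; it is the hypercube graph Q_3. Aut(Q_3) consists of the signed permutations of the 3 coordinate axes: 3! permutations times 2^3 sign flips, so |Aut| = 2^3·3! = 48.

48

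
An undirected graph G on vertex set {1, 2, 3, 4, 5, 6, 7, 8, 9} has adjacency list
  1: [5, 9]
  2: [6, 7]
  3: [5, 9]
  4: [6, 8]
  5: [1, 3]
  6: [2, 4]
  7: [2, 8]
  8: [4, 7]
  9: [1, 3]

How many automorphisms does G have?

80

G has two connected components, {2, 4, 6, 7, 8} and {1, 3, 5, 9}; each is 2-regular, so G = C_5 ⊔ C_4. The components are non-isomorphic (different sizes), so Aut(G) = Aut(C_4) × Aut(C_5) = D_4 × D_5 of order 8·10 = 80.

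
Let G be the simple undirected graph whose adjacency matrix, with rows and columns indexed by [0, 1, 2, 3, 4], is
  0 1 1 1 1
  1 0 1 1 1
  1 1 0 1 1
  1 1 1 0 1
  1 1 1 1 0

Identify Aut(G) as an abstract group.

the symmetric group on 5 letters

Every vertex has degree 4, so G is the complete graph K_5. Every bijection on the vertex set is an automorphism of K_5; hence Aut(K_5) ≅ S_5, order 120.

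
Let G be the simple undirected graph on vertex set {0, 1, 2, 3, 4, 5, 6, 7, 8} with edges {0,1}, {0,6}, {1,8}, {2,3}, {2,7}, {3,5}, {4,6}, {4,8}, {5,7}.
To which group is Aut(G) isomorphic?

D_5 × D_4

G has two connected components, {0, 1, 4, 6, 8} and {2, 3, 5, 7}; each is 2-regular, so G = C_5 ⊔ C_4. No automorphism exchanges components of different sizes, hence Aut(G) is the direct product D_5 × D_4, order 80.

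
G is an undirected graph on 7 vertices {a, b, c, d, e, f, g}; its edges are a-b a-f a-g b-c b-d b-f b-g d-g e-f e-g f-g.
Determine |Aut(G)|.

Degrees alone do not determine every vertex (e.g. b and g both have degree 5), but their neighbour-degree multisets differ: N(b) has degrees [1, 2, 3, 4, 5] while N(g) has degrees [2, 2, 3, 4, 5]. Repeating this refinement separates all vertices, so the only automorphism is the identity.

1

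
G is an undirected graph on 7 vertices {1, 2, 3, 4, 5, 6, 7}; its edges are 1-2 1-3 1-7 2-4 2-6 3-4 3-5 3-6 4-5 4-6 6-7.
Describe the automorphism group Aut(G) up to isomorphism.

The degree sequence is [3, 3, 4, 4, 2, 4, 2]. Checking the degree-preserving permutations of the vertex set shows that none except the identity preserves every edge, so Aut(G) is trivial.

{e}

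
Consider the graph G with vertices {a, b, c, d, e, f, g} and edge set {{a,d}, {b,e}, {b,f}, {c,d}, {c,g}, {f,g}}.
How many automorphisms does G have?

2

The degree sequence is [1, 2, 2, 2, 1, 2, 2]; the two degree-1 vertices a and e are the ends of a path, so G = P_7. The only nontrivial automorphism of a path is the end-to-end reflection, so Aut(G) ≅ Z_2.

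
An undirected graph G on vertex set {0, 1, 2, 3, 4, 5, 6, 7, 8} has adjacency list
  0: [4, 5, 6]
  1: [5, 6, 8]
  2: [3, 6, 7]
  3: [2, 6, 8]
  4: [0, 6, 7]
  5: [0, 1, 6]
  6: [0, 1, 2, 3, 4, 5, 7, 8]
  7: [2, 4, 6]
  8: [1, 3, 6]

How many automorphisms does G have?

Vertex 6 is the unique vertex of degree 8; the remaining 8 vertices each have degree 3 and induce a cycle, so G is the wheel on 9 vertices with hub 6. With the hub fixed, the remaining symmetry is that of the rim cycle C_8, giving the dihedral group D_8.

16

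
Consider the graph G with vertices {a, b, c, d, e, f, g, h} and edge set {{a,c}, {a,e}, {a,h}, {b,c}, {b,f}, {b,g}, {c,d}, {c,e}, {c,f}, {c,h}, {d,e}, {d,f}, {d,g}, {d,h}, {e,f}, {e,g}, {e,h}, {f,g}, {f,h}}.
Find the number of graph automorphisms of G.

The degree sequence is [3, 3, 6, 5, 6, 6, 4, 5]. Checking the degree-preserving permutations of the vertex set shows that none except the identity preserves every edge, so Aut(G) is trivial.

1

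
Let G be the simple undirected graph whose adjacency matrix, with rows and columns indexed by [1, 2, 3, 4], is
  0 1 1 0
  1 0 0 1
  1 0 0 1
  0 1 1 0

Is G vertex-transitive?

G is 2-regular and bipartite on 2^2 = 4 vertices with girth 4; it is the hypercube graph Q_2. The symmetry group of the 2-cube is the hyperoctahedral group B_2 = Z_2 ≀ S_2, of order 2^2·2! = 8. Under this action every vertex can be carried to every other, so G is vertex-transitive.

Yes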